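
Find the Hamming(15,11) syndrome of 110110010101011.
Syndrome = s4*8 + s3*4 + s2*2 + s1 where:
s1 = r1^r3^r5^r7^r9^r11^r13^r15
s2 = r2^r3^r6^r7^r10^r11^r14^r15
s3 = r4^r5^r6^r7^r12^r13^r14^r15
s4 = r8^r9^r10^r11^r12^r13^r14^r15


s1=1, s2=0, s3=1, s4=1

Syndrome = 13 (error at position 13)


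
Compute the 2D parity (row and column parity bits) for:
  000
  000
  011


Row parities: 000
Column parities: 011

Row P: 000, Col P: 011, Corner: 0


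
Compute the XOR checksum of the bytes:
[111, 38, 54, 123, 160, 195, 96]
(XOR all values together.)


XOR chain: 111 ^ 38 ^ 54 ^ 123 ^ 160 ^ 195 ^ 96 = 7

7


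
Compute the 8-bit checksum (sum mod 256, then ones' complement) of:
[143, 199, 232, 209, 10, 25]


Sum = 818 mod 256 = 50
Complement = 205

205


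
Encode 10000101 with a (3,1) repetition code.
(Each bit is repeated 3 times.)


Each bit -> 3 copies

111000000000000111000111


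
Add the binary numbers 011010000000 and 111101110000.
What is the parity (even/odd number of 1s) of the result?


011010000000 = 1664
111101110000 = 3952
Sum = 5616 = 1010111110000
1s count = 7

odd parity (7 ones in 1010111110000)


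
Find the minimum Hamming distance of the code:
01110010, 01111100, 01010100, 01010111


Comparing all pairs, minimum distance: 2
Can detect 1 errors, correct 0 errors

2


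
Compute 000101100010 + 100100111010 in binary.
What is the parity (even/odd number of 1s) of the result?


000101100010 = 354
100100111010 = 2362
Sum = 2716 = 101010011100
1s count = 6

even parity (6 ones in 101010011100)


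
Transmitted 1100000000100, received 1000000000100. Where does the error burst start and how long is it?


XOR: 0100000000000

Burst at position 1, length 1


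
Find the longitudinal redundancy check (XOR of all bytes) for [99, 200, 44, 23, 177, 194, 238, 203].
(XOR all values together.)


XOR chain: 99 ^ 200 ^ 44 ^ 23 ^ 177 ^ 194 ^ 238 ^ 203 = 198

198


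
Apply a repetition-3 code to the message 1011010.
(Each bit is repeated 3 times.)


Each bit -> 3 copies

111000111111000111000


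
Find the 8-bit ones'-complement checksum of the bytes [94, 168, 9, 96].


Sum = 367 mod 256 = 111
Complement = 144

144


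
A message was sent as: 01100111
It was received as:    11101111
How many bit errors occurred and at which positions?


XOR: 10001000

2 error(s) at position(s): 0, 4


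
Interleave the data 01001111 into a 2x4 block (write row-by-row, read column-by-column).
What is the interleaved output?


Matrix:
  0100
  1111
Read columns: 01110101

01110101


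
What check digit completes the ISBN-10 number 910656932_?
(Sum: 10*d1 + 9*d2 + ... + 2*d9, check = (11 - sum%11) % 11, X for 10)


Weighted sum: 250
250 mod 11 = 8

Check digit: 3


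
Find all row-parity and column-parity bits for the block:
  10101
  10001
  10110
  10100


Row parities: 1010
Column parities: 00110

Row P: 1010, Col P: 00110, Corner: 0


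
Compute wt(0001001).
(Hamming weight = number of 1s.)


Counting 1s in 0001001

2


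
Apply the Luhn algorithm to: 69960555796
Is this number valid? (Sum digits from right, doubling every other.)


Luhn sum = 56
56 mod 10 = 6

Invalid (Luhn sum mod 10 = 6)


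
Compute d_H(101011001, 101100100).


XOR: 000111101
Count of 1s: 5

5


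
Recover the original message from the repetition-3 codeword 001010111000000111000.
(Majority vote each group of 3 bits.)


Groups: 001, 010, 111, 000, 000, 111, 000
Majority votes: 0010010

0010010


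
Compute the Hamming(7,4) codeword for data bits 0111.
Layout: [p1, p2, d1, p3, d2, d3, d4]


Parity bits: p1=0, p2=0, p3=1

0001111


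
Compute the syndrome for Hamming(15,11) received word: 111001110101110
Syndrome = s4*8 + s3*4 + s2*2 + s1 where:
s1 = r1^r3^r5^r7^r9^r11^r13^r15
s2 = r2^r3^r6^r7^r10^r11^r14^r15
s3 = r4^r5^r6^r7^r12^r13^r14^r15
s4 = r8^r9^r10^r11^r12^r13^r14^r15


s1=0, s2=0, s3=1, s4=1

Syndrome = 12 (error at position 12)


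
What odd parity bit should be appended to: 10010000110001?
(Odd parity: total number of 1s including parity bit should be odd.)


Number of 1s in data: 5
Parity bit: 0

0


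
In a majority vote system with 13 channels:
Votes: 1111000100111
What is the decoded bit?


Ones: 8 out of 13
Threshold: 7

1 (8/13 voted 1)


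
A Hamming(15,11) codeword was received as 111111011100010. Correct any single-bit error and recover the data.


Syndrome = 2: error at position 2

Data: 11101100010 (corrected bit 2)


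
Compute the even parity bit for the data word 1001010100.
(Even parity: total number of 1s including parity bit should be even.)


Number of 1s in data: 4
Parity bit: 0

0


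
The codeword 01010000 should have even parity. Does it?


Number of 1s: 2

Yes, parity is correct (2 ones)


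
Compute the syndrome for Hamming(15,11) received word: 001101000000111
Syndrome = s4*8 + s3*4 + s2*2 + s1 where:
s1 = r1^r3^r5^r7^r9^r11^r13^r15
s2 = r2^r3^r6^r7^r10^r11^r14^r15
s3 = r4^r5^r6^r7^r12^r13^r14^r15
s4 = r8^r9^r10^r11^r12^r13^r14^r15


s1=1, s2=0, s3=1, s4=1

Syndrome = 13 (error at position 13)


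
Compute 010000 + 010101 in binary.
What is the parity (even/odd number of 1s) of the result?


010000 = 16
010101 = 21
Sum = 37 = 100101
1s count = 3

odd parity (3 ones in 100101)


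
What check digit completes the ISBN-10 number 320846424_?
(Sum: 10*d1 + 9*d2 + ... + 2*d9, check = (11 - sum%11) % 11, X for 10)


Weighted sum: 188
188 mod 11 = 1

Check digit: X


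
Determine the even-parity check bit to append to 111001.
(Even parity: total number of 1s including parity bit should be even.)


Number of 1s in data: 4
Parity bit: 0

0


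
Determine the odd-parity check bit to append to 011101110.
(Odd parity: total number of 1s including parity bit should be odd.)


Number of 1s in data: 6
Parity bit: 1

1


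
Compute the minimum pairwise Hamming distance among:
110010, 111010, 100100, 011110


Comparing all pairs, minimum distance: 1
Can detect 0 errors, correct 0 errors

1


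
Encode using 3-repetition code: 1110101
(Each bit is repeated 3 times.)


Each bit -> 3 copies

111111111000111000111


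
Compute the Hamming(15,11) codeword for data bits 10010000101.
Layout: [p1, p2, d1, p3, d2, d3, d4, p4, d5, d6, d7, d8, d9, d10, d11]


Parity bits: p1=0, p2=1, p3=1, p4=0

011100100000101


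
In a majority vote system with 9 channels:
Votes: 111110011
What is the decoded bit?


Ones: 7 out of 9
Threshold: 5

1 (7/9 voted 1)


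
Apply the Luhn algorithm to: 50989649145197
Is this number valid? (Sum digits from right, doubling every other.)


Luhn sum = 74
74 mod 10 = 4

Invalid (Luhn sum mod 10 = 4)


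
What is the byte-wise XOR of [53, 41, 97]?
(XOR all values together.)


XOR chain: 53 ^ 41 ^ 97 = 125

125


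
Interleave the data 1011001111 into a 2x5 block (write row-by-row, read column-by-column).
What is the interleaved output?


Matrix:
  10110
  01111
Read columns: 1001111101

1001111101


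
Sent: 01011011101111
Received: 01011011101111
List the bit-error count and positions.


XOR: 00000000000000

0 errors (received matches sent)


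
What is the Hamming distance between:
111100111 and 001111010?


XOR: 110011101
Count of 1s: 6

6


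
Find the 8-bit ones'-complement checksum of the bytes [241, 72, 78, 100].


Sum = 491 mod 256 = 235
Complement = 20

20


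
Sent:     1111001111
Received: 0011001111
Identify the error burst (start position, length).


XOR: 1100000000

Burst at position 0, length 2


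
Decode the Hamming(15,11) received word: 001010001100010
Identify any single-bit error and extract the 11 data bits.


Syndrome = 11: error at position 11

Data: 11001110010 (corrected bit 11)


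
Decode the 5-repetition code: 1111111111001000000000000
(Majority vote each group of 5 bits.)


Groups: 11111, 11111, 00100, 00000, 00000
Majority votes: 11000

11000


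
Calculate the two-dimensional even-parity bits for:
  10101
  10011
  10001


Row parities: 110
Column parities: 10111

Row P: 110, Col P: 10111, Corner: 0


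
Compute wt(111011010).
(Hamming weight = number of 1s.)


Counting 1s in 111011010

6


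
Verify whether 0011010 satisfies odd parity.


Number of 1s: 3

Yes, parity is correct (3 ones)


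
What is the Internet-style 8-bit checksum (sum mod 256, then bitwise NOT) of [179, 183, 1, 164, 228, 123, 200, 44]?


Sum = 1122 mod 256 = 98
Complement = 157

157


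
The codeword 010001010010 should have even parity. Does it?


Number of 1s: 4

Yes, parity is correct (4 ones)


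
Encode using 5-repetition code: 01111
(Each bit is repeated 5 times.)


Each bit -> 5 copies

0000011111111111111111111


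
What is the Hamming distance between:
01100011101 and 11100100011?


XOR: 10000111110
Count of 1s: 6

6


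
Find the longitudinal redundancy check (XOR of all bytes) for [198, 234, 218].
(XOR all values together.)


XOR chain: 198 ^ 234 ^ 218 = 246

246


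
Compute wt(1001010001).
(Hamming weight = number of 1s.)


Counting 1s in 1001010001

4


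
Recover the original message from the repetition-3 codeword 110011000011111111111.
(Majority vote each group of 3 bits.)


Groups: 110, 011, 000, 011, 111, 111, 111
Majority votes: 1101111

1101111


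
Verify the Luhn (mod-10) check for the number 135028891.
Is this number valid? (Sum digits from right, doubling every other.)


Luhn sum = 39
39 mod 10 = 9

Invalid (Luhn sum mod 10 = 9)


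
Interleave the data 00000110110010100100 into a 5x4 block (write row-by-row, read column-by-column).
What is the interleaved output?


Matrix:
  0000
  0110
  1100
  1010
  0100
Read columns: 00110011010101000000

00110011010101000000


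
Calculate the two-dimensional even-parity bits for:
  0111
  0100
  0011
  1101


Row parities: 1101
Column parities: 1101

Row P: 1101, Col P: 1101, Corner: 1


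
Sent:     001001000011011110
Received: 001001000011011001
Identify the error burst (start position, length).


XOR: 000000000000000111

Burst at position 15, length 3


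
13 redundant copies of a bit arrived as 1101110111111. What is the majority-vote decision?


Ones: 11 out of 13
Threshold: 7

1 (11/13 voted 1)


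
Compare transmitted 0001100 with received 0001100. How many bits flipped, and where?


XOR: 0000000

0 errors (received matches sent)


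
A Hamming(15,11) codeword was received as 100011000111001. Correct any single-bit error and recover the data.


Syndrome = 0: no error detected

Data: 01100111001 (no errors)


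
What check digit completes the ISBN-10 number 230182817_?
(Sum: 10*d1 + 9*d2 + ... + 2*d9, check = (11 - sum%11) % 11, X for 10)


Weighted sum: 161
161 mod 11 = 7

Check digit: 4


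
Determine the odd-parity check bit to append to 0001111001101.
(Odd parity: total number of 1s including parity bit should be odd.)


Number of 1s in data: 7
Parity bit: 0

0


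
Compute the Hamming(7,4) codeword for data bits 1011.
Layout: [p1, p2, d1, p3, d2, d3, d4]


Parity bits: p1=0, p2=1, p3=0

0110011


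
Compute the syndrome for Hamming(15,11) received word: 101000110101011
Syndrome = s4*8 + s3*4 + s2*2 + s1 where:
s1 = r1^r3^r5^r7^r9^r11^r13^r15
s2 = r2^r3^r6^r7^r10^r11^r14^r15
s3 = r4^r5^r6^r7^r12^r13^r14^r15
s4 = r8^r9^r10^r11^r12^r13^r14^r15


s1=0, s2=1, s3=0, s4=1

Syndrome = 10 (error at position 10)


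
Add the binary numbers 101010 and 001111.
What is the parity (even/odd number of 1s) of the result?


101010 = 42
001111 = 15
Sum = 57 = 111001
1s count = 4

even parity (4 ones in 111001)


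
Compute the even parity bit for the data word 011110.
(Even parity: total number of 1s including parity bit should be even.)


Number of 1s in data: 4
Parity bit: 0

0


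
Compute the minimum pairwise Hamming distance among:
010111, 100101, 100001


Comparing all pairs, minimum distance: 1
Can detect 0 errors, correct 0 errors

1


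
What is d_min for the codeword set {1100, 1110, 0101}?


Comparing all pairs, minimum distance: 1
Can detect 0 errors, correct 0 errors

1


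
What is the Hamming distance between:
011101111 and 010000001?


XOR: 001101110
Count of 1s: 5

5


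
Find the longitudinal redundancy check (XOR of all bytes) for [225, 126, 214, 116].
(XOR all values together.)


XOR chain: 225 ^ 126 ^ 214 ^ 116 = 61

61


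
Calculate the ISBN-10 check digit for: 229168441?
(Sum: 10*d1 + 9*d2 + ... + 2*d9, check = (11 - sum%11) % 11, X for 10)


Weighted sum: 223
223 mod 11 = 3

Check digit: 8


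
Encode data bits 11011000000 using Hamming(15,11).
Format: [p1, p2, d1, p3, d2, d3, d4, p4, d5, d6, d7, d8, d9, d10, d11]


Parity bits: p1=0, p2=0, p3=0, p4=1

001010111000000


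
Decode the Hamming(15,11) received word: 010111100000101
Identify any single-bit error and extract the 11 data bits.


Syndrome = 0: no error detected

Data: 01110000101 (no errors)


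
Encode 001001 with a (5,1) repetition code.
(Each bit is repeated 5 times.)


Each bit -> 5 copies

000000000011111000000000011111


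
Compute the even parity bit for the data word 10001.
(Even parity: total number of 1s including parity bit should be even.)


Number of 1s in data: 2
Parity bit: 0

0


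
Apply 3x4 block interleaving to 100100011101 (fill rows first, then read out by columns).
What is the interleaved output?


Matrix:
  1001
  0001
  1101
Read columns: 101001000111

101001000111


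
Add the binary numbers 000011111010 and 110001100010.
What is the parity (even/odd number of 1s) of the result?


000011111010 = 250
110001100010 = 3170
Sum = 3420 = 110101011100
1s count = 7

odd parity (7 ones in 110101011100)


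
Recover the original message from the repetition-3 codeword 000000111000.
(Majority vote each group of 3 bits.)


Groups: 000, 000, 111, 000
Majority votes: 0010

0010


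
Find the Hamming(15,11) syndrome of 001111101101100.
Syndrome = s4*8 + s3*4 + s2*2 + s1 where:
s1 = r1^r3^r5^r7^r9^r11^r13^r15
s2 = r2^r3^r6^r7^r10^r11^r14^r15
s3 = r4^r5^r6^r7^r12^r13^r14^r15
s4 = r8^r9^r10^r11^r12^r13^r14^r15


s1=1, s2=0, s3=0, s4=0

Syndrome = 1 (error at position 1)


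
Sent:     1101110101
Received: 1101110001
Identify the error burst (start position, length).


XOR: 0000000100

Burst at position 7, length 1


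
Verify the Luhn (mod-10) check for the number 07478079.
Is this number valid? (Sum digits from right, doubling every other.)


Luhn sum = 43
43 mod 10 = 3

Invalid (Luhn sum mod 10 = 3)


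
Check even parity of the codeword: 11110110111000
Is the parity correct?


Number of 1s: 9

No, parity error (9 ones)


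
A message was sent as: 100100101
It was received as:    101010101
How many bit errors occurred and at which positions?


XOR: 001110000

3 error(s) at position(s): 2, 3, 4


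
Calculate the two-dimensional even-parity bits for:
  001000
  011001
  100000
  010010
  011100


Row parities: 11101
Column parities: 111111

Row P: 11101, Col P: 111111, Corner: 0


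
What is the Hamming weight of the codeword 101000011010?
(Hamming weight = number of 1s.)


Counting 1s in 101000011010

5


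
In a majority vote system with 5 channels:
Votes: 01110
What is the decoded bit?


Ones: 3 out of 5
Threshold: 3

1 (3/5 voted 1)


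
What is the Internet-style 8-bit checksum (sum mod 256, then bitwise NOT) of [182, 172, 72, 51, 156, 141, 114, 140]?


Sum = 1028 mod 256 = 4
Complement = 251

251


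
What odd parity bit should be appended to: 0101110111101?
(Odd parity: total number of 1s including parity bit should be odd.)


Number of 1s in data: 9
Parity bit: 0

0


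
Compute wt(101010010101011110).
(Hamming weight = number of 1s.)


Counting 1s in 101010010101011110

10


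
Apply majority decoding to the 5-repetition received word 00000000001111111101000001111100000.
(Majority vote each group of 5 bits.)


Groups: 00000, 00000, 11111, 11101, 00000, 11111, 00000
Majority votes: 0011010

0011010


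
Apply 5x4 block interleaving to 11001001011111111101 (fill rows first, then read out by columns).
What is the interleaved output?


Matrix:
  1100
  1001
  0111
  1111
  1101
Read columns: 11011101110011001111

11011101110011001111


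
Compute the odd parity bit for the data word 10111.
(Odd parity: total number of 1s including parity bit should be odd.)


Number of 1s in data: 4
Parity bit: 1

1


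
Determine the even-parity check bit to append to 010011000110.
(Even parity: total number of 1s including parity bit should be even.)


Number of 1s in data: 5
Parity bit: 1

1


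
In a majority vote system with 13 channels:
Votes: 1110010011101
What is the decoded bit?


Ones: 8 out of 13
Threshold: 7

1 (8/13 voted 1)


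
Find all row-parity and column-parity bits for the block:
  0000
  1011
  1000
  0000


Row parities: 0110
Column parities: 0011

Row P: 0110, Col P: 0011, Corner: 0


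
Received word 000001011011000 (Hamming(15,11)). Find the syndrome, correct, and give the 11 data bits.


Syndrome = 0: no error detected

Data: 00101011000 (no errors)


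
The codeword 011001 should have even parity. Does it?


Number of 1s: 3

No, parity error (3 ones)


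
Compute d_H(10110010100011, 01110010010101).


XOR: 11000000110110
Count of 1s: 6

6


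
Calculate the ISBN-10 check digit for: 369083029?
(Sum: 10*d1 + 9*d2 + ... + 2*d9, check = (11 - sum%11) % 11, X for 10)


Weighted sum: 243
243 mod 11 = 1

Check digit: X


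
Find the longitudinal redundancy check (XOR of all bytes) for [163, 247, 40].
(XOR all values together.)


XOR chain: 163 ^ 247 ^ 40 = 124

124


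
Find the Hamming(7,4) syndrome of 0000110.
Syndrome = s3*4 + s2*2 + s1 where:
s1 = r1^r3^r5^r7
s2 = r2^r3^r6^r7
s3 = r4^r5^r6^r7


s1=1, s2=1, s3=0

Syndrome = 3 (error at position 3)


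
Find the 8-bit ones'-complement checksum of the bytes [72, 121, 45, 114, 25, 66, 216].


Sum = 659 mod 256 = 147
Complement = 108

108


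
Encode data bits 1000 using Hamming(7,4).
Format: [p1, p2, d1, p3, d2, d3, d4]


Parity bits: p1=1, p2=1, p3=0

1110000


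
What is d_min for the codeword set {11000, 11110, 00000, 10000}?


Comparing all pairs, minimum distance: 1
Can detect 0 errors, correct 0 errors

1


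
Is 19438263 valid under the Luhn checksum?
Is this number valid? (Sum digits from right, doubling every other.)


Luhn sum = 37
37 mod 10 = 7

Invalid (Luhn sum mod 10 = 7)


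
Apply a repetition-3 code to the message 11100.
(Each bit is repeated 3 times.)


Each bit -> 3 copies

111111111000000


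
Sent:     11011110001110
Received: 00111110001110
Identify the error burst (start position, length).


XOR: 11100000000000

Burst at position 0, length 3


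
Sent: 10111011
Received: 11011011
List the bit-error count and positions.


XOR: 01100000

2 error(s) at position(s): 1, 2


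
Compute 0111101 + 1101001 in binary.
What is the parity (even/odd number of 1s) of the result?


0111101 = 61
1101001 = 105
Sum = 166 = 10100110
1s count = 4

even parity (4 ones in 10100110)


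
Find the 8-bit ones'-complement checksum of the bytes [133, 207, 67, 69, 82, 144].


Sum = 702 mod 256 = 190
Complement = 65

65


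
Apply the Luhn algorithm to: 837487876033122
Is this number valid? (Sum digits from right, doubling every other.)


Luhn sum = 77
77 mod 10 = 7

Invalid (Luhn sum mod 10 = 7)


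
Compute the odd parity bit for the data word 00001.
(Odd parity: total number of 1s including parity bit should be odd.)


Number of 1s in data: 1
Parity bit: 0

0


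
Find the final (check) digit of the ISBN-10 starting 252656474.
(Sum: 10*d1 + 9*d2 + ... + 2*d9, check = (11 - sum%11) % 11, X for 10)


Weighted sum: 228
228 mod 11 = 8

Check digit: 3


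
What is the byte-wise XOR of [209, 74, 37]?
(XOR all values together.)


XOR chain: 209 ^ 74 ^ 37 = 190

190


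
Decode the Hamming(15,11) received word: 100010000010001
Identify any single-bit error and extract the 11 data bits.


Syndrome = 0: no error detected

Data: 01000010001 (no errors)


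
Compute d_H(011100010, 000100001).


XOR: 011000011
Count of 1s: 4

4


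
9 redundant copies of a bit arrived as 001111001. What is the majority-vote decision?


Ones: 5 out of 9
Threshold: 5

1 (5/9 voted 1)


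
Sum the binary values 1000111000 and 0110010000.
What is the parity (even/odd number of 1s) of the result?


1000111000 = 568
0110010000 = 400
Sum = 968 = 1111001000
1s count = 5

odd parity (5 ones in 1111001000)


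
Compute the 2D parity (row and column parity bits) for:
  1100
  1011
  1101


Row parities: 011
Column parities: 1010

Row P: 011, Col P: 1010, Corner: 0


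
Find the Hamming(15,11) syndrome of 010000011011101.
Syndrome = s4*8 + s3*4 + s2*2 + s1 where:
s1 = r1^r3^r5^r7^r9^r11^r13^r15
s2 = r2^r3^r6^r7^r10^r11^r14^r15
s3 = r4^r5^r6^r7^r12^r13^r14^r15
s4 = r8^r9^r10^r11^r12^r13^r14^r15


s1=0, s2=1, s3=1, s4=0

Syndrome = 6 (error at position 6)


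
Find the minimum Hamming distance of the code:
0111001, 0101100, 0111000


Comparing all pairs, minimum distance: 1
Can detect 0 errors, correct 0 errors

1


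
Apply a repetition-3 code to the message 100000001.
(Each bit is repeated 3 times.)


Each bit -> 3 copies

111000000000000000000000111


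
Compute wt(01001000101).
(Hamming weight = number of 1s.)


Counting 1s in 01001000101

4


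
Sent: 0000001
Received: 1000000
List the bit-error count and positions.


XOR: 1000001

2 error(s) at position(s): 0, 6


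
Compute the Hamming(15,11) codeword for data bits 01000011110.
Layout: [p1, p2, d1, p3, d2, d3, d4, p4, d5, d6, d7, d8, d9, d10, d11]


Parity bits: p1=1, p2=0, p3=0, p4=0

100010000011110


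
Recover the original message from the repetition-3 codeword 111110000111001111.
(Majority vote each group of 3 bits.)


Groups: 111, 110, 000, 111, 001, 111
Majority votes: 110101

110101


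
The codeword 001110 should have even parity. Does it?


Number of 1s: 3

No, parity error (3 ones)


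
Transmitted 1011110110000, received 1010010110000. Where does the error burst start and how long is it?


XOR: 0001100000000

Burst at position 3, length 2


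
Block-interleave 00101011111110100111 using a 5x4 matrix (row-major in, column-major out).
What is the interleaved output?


Matrix:
  0010
  1011
  1111
  1010
  0111
Read columns: 01110001011111101101

01110001011111101101


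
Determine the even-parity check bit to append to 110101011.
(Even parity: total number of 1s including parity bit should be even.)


Number of 1s in data: 6
Parity bit: 0

0


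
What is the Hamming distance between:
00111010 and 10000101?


XOR: 10111111
Count of 1s: 7

7


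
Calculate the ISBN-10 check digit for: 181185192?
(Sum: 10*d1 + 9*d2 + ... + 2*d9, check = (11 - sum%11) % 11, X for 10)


Weighted sum: 205
205 mod 11 = 7

Check digit: 4


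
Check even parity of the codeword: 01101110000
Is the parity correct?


Number of 1s: 5

No, parity error (5 ones)


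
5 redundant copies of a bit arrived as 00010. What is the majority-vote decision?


Ones: 1 out of 5
Threshold: 3

0 (1/5 voted 1)


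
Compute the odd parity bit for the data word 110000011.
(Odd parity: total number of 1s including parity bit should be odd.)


Number of 1s in data: 4
Parity bit: 1

1


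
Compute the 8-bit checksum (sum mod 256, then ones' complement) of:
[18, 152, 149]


Sum = 319 mod 256 = 63
Complement = 192

192


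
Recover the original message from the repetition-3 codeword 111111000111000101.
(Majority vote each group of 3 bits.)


Groups: 111, 111, 000, 111, 000, 101
Majority votes: 110101

110101


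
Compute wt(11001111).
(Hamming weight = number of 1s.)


Counting 1s in 11001111

6


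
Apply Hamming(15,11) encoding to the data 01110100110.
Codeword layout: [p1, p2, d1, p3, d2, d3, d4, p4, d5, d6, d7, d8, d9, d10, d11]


Parity bits: p1=1, p2=0, p3=1, p4=1

100111110100110


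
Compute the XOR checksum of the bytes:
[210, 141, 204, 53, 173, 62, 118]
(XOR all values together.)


XOR chain: 210 ^ 141 ^ 204 ^ 53 ^ 173 ^ 62 ^ 118 = 67

67


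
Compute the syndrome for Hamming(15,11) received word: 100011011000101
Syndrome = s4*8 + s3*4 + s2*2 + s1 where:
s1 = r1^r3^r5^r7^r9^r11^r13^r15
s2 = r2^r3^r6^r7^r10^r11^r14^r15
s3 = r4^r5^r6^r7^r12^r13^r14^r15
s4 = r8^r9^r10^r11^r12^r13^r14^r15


s1=1, s2=0, s3=0, s4=0

Syndrome = 1 (error at position 1)


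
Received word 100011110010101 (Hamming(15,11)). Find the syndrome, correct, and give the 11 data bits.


Syndrome = 4: error at position 4

Data: 01110010101 (corrected bit 4)


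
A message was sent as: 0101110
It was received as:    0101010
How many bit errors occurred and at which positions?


XOR: 0000100

1 error(s) at position(s): 4


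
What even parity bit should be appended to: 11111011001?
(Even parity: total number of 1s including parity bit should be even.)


Number of 1s in data: 8
Parity bit: 0

0


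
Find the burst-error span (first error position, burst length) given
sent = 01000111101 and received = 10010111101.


XOR: 11010000000

Burst at position 0, length 4


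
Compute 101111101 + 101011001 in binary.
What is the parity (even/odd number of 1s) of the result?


101111101 = 381
101011001 = 345
Sum = 726 = 1011010110
1s count = 6

even parity (6 ones in 1011010110)


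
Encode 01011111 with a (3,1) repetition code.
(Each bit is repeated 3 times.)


Each bit -> 3 copies

000111000111111111111111


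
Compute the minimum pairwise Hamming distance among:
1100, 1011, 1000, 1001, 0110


Comparing all pairs, minimum distance: 1
Can detect 0 errors, correct 0 errors

1


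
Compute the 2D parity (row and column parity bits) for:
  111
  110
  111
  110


Row parities: 1010
Column parities: 000

Row P: 1010, Col P: 000, Corner: 0


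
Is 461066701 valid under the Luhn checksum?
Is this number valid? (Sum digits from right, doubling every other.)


Luhn sum = 25
25 mod 10 = 5

Invalid (Luhn sum mod 10 = 5)


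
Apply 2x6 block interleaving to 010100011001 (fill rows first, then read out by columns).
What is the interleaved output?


Matrix:
  010100
  011001
Read columns: 001101100001

001101100001


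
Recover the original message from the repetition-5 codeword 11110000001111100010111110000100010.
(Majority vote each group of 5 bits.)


Groups: 11110, 00000, 11111, 00010, 11111, 00001, 00010
Majority votes: 1010100

1010100


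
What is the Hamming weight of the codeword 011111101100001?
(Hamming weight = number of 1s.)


Counting 1s in 011111101100001

9


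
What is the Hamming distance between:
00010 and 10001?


XOR: 10011
Count of 1s: 3

3


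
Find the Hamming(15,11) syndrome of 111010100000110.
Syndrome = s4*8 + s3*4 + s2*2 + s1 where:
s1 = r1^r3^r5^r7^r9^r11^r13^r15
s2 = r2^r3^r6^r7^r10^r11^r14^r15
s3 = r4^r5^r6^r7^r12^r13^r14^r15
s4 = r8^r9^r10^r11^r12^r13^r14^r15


s1=1, s2=0, s3=0, s4=0

Syndrome = 1 (error at position 1)


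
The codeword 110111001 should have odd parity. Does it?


Number of 1s: 6

No, parity error (6 ones)


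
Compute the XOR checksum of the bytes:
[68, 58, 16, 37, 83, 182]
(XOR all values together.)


XOR chain: 68 ^ 58 ^ 16 ^ 37 ^ 83 ^ 182 = 174

174


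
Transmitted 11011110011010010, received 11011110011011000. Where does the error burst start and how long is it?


XOR: 00000000000001010

Burst at position 13, length 3


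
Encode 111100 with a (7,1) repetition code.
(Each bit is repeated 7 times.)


Each bit -> 7 copies

111111111111111111111111111100000000000000


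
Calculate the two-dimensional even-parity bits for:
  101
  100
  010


Row parities: 011
Column parities: 011

Row P: 011, Col P: 011, Corner: 0


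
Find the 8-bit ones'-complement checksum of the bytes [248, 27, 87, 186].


Sum = 548 mod 256 = 36
Complement = 219

219


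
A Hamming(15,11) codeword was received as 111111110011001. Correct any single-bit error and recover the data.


Syndrome = 0: no error detected

Data: 11110011001 (no errors)


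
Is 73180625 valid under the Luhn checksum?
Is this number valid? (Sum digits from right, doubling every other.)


Luhn sum = 33
33 mod 10 = 3

Invalid (Luhn sum mod 10 = 3)


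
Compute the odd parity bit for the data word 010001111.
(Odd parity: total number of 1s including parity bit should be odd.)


Number of 1s in data: 5
Parity bit: 0

0


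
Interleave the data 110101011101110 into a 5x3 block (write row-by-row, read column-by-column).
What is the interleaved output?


Matrix:
  110
  101
  011
  101
  110
Read columns: 110111010101110

110111010101110


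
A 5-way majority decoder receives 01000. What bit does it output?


Ones: 1 out of 5
Threshold: 3

0 (1/5 voted 1)


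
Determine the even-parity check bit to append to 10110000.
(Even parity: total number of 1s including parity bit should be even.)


Number of 1s in data: 3
Parity bit: 1

1


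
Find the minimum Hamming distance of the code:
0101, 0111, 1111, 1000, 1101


Comparing all pairs, minimum distance: 1
Can detect 0 errors, correct 0 errors

1


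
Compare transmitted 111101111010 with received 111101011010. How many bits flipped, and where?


XOR: 000000100000

1 error(s) at position(s): 6


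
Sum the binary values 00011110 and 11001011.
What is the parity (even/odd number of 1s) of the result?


00011110 = 30
11001011 = 203
Sum = 233 = 11101001
1s count = 5

odd parity (5 ones in 11101001)


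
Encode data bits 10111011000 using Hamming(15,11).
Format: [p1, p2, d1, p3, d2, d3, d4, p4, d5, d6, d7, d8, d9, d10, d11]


Parity bits: p1=0, p2=0, p3=1, p4=1

001101111011000


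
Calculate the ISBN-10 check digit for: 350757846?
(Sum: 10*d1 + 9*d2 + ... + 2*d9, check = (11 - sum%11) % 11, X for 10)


Weighted sum: 245
245 mod 11 = 3

Check digit: 8


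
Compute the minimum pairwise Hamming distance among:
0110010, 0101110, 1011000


Comparing all pairs, minimum distance: 3
Can detect 2 errors, correct 1 errors

3


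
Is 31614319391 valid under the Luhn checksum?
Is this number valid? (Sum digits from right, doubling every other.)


Luhn sum = 46
46 mod 10 = 6

Invalid (Luhn sum mod 10 = 6)


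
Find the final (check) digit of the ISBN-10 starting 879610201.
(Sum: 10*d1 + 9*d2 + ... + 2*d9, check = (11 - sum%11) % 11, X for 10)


Weighted sum: 273
273 mod 11 = 9

Check digit: 2


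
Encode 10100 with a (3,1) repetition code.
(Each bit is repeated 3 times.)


Each bit -> 3 copies

111000111000000


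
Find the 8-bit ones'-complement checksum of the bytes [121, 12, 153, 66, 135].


Sum = 487 mod 256 = 231
Complement = 24

24


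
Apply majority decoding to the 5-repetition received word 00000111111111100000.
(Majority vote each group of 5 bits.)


Groups: 00000, 11111, 11111, 00000
Majority votes: 0110

0110


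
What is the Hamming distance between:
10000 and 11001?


XOR: 01001
Count of 1s: 2

2


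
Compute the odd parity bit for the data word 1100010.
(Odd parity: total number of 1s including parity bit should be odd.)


Number of 1s in data: 3
Parity bit: 0

0


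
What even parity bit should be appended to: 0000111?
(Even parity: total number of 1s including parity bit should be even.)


Number of 1s in data: 3
Parity bit: 1

1


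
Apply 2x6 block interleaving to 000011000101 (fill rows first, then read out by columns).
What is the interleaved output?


Matrix:
  000011
  000101
Read columns: 000000011011

000000011011


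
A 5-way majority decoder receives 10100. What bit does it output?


Ones: 2 out of 5
Threshold: 3

0 (2/5 voted 1)


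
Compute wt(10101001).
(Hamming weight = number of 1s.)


Counting 1s in 10101001

4


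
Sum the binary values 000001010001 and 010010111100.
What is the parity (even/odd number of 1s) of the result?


000001010001 = 81
010010111100 = 1212
Sum = 1293 = 10100001101
1s count = 5

odd parity (5 ones in 10100001101)


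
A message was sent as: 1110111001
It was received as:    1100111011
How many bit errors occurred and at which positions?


XOR: 0010000010

2 error(s) at position(s): 2, 8


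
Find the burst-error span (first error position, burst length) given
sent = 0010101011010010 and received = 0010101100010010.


XOR: 0000000111000000

Burst at position 7, length 3


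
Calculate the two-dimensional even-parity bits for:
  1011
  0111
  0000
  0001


Row parities: 1101
Column parities: 1101

Row P: 1101, Col P: 1101, Corner: 1


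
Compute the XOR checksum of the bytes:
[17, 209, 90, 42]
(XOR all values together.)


XOR chain: 17 ^ 209 ^ 90 ^ 42 = 176

176


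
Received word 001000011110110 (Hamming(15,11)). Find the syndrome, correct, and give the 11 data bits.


Syndrome = 0: no error detected

Data: 10001110110 (no errors)


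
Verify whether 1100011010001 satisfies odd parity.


Number of 1s: 6

No, parity error (6 ones)


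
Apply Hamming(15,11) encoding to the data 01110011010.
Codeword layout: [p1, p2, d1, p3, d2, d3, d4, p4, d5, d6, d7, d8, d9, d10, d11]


Parity bits: p1=1, p2=0, p3=1, p4=1

100111110011010


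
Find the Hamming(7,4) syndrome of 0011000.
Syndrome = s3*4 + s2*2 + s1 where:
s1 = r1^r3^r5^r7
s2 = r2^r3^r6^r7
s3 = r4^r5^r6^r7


s1=1, s2=1, s3=1

Syndrome = 7 (error at position 7)


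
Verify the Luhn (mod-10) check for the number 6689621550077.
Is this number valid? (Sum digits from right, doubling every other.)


Luhn sum = 55
55 mod 10 = 5

Invalid (Luhn sum mod 10 = 5)


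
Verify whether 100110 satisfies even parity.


Number of 1s: 3

No, parity error (3 ones)


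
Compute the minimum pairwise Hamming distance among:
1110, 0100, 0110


Comparing all pairs, minimum distance: 1
Can detect 0 errors, correct 0 errors

1


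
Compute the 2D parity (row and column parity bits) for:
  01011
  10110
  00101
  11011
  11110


Row parities: 11000
Column parities: 11101

Row P: 11000, Col P: 11101, Corner: 0


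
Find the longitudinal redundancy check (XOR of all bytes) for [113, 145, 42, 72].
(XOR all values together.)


XOR chain: 113 ^ 145 ^ 42 ^ 72 = 130

130


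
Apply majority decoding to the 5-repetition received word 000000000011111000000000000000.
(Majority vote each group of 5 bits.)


Groups: 00000, 00000, 11111, 00000, 00000, 00000
Majority votes: 001000

001000


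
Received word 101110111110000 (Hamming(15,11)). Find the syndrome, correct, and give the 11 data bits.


Syndrome = 4: error at position 4

Data: 11011110000 (corrected bit 4)


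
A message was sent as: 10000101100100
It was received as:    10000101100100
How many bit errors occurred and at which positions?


XOR: 00000000000000

0 errors (received matches sent)


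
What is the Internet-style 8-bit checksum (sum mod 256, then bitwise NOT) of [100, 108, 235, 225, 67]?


Sum = 735 mod 256 = 223
Complement = 32

32


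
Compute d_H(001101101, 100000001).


XOR: 101101100
Count of 1s: 5

5


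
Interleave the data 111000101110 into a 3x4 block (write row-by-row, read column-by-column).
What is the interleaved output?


Matrix:
  1110
  0010
  1110
Read columns: 101101111000

101101111000


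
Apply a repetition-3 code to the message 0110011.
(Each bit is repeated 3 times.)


Each bit -> 3 copies

000111111000000111111


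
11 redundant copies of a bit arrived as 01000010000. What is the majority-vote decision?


Ones: 2 out of 11
Threshold: 6

0 (2/11 voted 1)


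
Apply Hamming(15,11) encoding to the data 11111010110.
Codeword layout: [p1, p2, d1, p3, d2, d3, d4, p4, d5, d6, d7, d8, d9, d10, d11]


Parity bits: p1=0, p2=1, p3=1, p4=0

011111101010110


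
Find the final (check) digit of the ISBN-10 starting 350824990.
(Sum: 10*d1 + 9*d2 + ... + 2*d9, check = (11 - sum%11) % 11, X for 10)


Weighted sum: 226
226 mod 11 = 6

Check digit: 5


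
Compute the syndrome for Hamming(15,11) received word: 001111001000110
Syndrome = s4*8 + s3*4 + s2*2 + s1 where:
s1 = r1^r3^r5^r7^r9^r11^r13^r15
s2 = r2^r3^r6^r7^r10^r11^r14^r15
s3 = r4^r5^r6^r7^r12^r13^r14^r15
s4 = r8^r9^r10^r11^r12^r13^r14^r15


s1=0, s2=1, s3=1, s4=1

Syndrome = 14 (error at position 14)


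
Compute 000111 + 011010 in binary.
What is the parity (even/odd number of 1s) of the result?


000111 = 7
011010 = 26
Sum = 33 = 100001
1s count = 2

even parity (2 ones in 100001)


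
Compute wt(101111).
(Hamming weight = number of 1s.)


Counting 1s in 101111

5


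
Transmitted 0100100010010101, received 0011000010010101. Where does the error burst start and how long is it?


XOR: 0111100000000000

Burst at position 1, length 4


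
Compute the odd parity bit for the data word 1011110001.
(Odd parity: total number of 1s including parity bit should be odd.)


Number of 1s in data: 6
Parity bit: 1

1


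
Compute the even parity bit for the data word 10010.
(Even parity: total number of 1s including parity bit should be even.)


Number of 1s in data: 2
Parity bit: 0

0


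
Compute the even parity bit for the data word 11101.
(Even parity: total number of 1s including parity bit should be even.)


Number of 1s in data: 4
Parity bit: 0

0


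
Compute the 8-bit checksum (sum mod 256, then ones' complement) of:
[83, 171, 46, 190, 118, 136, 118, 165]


Sum = 1027 mod 256 = 3
Complement = 252

252


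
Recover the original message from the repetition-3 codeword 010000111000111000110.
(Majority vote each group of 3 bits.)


Groups: 010, 000, 111, 000, 111, 000, 110
Majority votes: 0010101

0010101


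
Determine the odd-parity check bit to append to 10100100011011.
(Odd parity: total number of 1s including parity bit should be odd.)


Number of 1s in data: 7
Parity bit: 0

0


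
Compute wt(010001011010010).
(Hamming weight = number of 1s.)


Counting 1s in 010001011010010

6


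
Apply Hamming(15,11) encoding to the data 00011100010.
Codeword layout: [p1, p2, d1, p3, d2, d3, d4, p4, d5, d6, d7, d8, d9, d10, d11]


Parity bits: p1=0, p2=1, p3=0, p4=1

010000111100010


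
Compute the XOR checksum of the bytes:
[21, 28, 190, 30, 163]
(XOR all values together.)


XOR chain: 21 ^ 28 ^ 190 ^ 30 ^ 163 = 10

10


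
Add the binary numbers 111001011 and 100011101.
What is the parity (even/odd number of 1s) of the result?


111001011 = 459
100011101 = 285
Sum = 744 = 1011101000
1s count = 5

odd parity (5 ones in 1011101000)


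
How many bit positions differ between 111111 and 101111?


XOR: 010000
Count of 1s: 1

1


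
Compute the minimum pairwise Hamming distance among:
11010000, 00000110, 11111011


Comparing all pairs, minimum distance: 4
Can detect 3 errors, correct 1 errors

4


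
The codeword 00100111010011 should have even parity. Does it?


Number of 1s: 7

No, parity error (7 ones)


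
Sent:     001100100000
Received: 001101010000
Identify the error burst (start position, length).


XOR: 000001110000

Burst at position 5, length 3


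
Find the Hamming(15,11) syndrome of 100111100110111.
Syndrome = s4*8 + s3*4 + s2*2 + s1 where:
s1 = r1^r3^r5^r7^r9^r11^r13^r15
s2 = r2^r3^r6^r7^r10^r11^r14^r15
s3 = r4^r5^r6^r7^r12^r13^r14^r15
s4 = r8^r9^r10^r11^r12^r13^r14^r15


s1=0, s2=0, s3=1, s4=1

Syndrome = 12 (error at position 12)
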